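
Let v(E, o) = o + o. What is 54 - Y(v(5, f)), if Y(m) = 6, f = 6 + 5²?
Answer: 48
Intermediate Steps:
f = 31 (f = 6 + 25 = 31)
v(E, o) = 2*o
54 - Y(v(5, f)) = 54 - 1*6 = 54 - 6 = 48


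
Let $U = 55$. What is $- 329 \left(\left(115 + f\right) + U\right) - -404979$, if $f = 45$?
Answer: $334244$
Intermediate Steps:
$- 329 \left(\left(115 + f\right) + U\right) - -404979 = - 329 \left(\left(115 + 45\right) + 55\right) - -404979 = - 329 \left(160 + 55\right) + 404979 = \left(-329\right) 215 + 404979 = -70735 + 404979 = 334244$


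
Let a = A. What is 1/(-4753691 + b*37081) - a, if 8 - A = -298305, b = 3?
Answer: -1384902590225/4642448 ≈ -2.9831e+5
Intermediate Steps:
A = 298313 (A = 8 - 1*(-298305) = 8 + 298305 = 298313)
a = 298313
1/(-4753691 + b*37081) - a = 1/(-4753691 + 3*37081) - 1*298313 = 1/(-4753691 + 111243) - 298313 = 1/(-4642448) - 298313 = -1/4642448 - 298313 = -1384902590225/4642448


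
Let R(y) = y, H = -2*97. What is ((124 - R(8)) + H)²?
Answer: 6084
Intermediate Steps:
H = -194
((124 - R(8)) + H)² = ((124 - 1*8) - 194)² = ((124 - 8) - 194)² = (116 - 194)² = (-78)² = 6084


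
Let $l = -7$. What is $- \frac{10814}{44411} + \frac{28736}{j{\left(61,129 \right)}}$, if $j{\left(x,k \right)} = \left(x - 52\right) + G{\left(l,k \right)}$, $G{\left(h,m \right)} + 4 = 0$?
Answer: $\frac{1276140426}{222055} \approx 5747.0$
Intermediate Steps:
$G{\left(h,m \right)} = -4$ ($G{\left(h,m \right)} = -4 + 0 = -4$)
$j{\left(x,k \right)} = -56 + x$ ($j{\left(x,k \right)} = \left(x - 52\right) - 4 = \left(-52 + x\right) - 4 = -56 + x$)
$- \frac{10814}{44411} + \frac{28736}{j{\left(61,129 \right)}} = - \frac{10814}{44411} + \frac{28736}{-56 + 61} = \left(-10814\right) \frac{1}{44411} + \frac{28736}{5} = - \frac{10814}{44411} + 28736 \cdot \frac{1}{5} = - \frac{10814}{44411} + \frac{28736}{5} = \frac{1276140426}{222055}$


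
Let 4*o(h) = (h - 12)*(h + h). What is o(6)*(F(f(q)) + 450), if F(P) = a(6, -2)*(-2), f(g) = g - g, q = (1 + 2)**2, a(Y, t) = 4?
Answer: -7956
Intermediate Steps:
q = 9 (q = 3**2 = 9)
f(g) = 0
F(P) = -8 (F(P) = 4*(-2) = -8)
o(h) = h*(-12 + h)/2 (o(h) = ((h - 12)*(h + h))/4 = ((-12 + h)*(2*h))/4 = (2*h*(-12 + h))/4 = h*(-12 + h)/2)
o(6)*(F(f(q)) + 450) = ((1/2)*6*(-12 + 6))*(-8 + 450) = ((1/2)*6*(-6))*442 = -18*442 = -7956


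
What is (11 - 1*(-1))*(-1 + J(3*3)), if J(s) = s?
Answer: 96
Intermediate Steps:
(11 - 1*(-1))*(-1 + J(3*3)) = (11 - 1*(-1))*(-1 + 3*3) = (11 + 1)*(-1 + 9) = 12*8 = 96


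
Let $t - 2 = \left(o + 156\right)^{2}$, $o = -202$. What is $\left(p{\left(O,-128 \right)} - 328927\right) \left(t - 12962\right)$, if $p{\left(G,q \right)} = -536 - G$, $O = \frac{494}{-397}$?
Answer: $\frac{1418355261548}{397} \approx 3.5727 \cdot 10^{9}$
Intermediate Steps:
$O = - \frac{494}{397}$ ($O = 494 \left(- \frac{1}{397}\right) = - \frac{494}{397} \approx -1.2443$)
$t = 2118$ ($t = 2 + \left(-202 + 156\right)^{2} = 2 + \left(-46\right)^{2} = 2 + 2116 = 2118$)
$\left(p{\left(O,-128 \right)} - 328927\right) \left(t - 12962\right) = \left(\left(-536 - - \frac{494}{397}\right) - 328927\right) \left(2118 - 12962\right) = \left(\left(-536 + \frac{494}{397}\right) - 328927\right) \left(-10844\right) = \left(- \frac{212298}{397} - 328927\right) \left(-10844\right) = \left(- \frac{130796317}{397}\right) \left(-10844\right) = \frac{1418355261548}{397}$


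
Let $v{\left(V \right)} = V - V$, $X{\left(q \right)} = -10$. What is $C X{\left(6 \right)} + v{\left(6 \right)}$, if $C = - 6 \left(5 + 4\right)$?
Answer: $540$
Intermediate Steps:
$C = -54$ ($C = \left(-6\right) 9 = -54$)
$v{\left(V \right)} = 0$
$C X{\left(6 \right)} + v{\left(6 \right)} = \left(-54\right) \left(-10\right) + 0 = 540 + 0 = 540$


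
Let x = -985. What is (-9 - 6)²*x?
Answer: -221625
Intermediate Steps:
(-9 - 6)²*x = (-9 - 6)²*(-985) = (-15)²*(-985) = 225*(-985) = -221625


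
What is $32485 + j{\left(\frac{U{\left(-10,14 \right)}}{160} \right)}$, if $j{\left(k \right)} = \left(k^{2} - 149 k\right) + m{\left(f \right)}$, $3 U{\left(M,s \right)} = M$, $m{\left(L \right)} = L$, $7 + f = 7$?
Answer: $\frac{74852593}{2304} \approx 32488.0$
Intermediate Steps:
$f = 0$ ($f = -7 + 7 = 0$)
$U{\left(M,s \right)} = \frac{M}{3}$
$j{\left(k \right)} = k^{2} - 149 k$ ($j{\left(k \right)} = \left(k^{2} - 149 k\right) + 0 = k^{2} - 149 k$)
$32485 + j{\left(\frac{U{\left(-10,14 \right)}}{160} \right)} = 32485 + \frac{\frac{1}{3} \left(-10\right)}{160} \left(-149 + \frac{\frac{1}{3} \left(-10\right)}{160}\right) = 32485 + \left(- \frac{10}{3}\right) \frac{1}{160} \left(-149 - \frac{1}{48}\right) = 32485 - \frac{-149 - \frac{1}{48}}{48} = 32485 - - \frac{7153}{2304} = 32485 + \frac{7153}{2304} = \frac{74852593}{2304}$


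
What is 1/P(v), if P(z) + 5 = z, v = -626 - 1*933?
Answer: -1/1564 ≈ -0.00063939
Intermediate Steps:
v = -1559 (v = -626 - 933 = -1559)
P(z) = -5 + z
1/P(v) = 1/(-5 - 1559) = 1/(-1564) = -1/1564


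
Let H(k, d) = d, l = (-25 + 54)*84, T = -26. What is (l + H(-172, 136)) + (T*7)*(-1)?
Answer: 2754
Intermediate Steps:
l = 2436 (l = 29*84 = 2436)
(l + H(-172, 136)) + (T*7)*(-1) = (2436 + 136) - 26*7*(-1) = 2572 - 182*(-1) = 2572 + 182 = 2754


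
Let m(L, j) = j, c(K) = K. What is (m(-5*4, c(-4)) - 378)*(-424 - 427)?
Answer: 325082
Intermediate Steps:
(m(-5*4, c(-4)) - 378)*(-424 - 427) = (-4 - 378)*(-424 - 427) = -382*(-851) = 325082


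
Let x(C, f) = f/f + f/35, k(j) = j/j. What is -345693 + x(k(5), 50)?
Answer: -2419834/7 ≈ -3.4569e+5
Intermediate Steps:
k(j) = 1
x(C, f) = 1 + f/35 (x(C, f) = 1 + f*(1/35) = 1 + f/35)
-345693 + x(k(5), 50) = -345693 + (1 + (1/35)*50) = -345693 + (1 + 10/7) = -345693 + 17/7 = -2419834/7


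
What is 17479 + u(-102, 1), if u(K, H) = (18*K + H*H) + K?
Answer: 15542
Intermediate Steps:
u(K, H) = H**2 + 19*K (u(K, H) = (18*K + H**2) + K = (H**2 + 18*K) + K = H**2 + 19*K)
17479 + u(-102, 1) = 17479 + (1**2 + 19*(-102)) = 17479 + (1 - 1938) = 17479 - 1937 = 15542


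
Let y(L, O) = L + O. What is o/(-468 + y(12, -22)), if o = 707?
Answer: -707/478 ≈ -1.4791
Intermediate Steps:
o/(-468 + y(12, -22)) = 707/(-468 + (12 - 22)) = 707/(-468 - 10) = 707/(-478) = -1/478*707 = -707/478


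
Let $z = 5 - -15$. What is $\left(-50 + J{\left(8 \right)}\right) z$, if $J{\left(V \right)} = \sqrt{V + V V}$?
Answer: $-1000 + 120 \sqrt{2} \approx -830.29$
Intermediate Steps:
$J{\left(V \right)} = \sqrt{V + V^{2}}$
$z = 20$ ($z = 5 + 15 = 20$)
$\left(-50 + J{\left(8 \right)}\right) z = \left(-50 + \sqrt{8 \left(1 + 8\right)}\right) 20 = \left(-50 + \sqrt{8 \cdot 9}\right) 20 = \left(-50 + \sqrt{72}\right) 20 = \left(-50 + 6 \sqrt{2}\right) 20 = -1000 + 120 \sqrt{2}$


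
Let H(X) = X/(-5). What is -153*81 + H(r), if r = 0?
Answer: -12393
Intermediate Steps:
H(X) = -X/5 (H(X) = X*(-1/5) = -X/5)
-153*81 + H(r) = -153*81 - 1/5*0 = -12393 + 0 = -12393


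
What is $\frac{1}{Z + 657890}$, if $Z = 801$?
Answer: $\frac{1}{658691} \approx 1.5182 \cdot 10^{-6}$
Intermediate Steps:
$\frac{1}{Z + 657890} = \frac{1}{801 + 657890} = \frac{1}{658691}$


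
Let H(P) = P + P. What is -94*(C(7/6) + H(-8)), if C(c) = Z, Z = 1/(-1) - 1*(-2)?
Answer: 1410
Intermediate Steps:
H(P) = 2*P
Z = 1 (Z = -1 + 2 = 1)
C(c) = 1
-94*(C(7/6) + H(-8)) = -94*(1 + 2*(-8)) = -94*(1 - 16) = -94*(-15) = 1410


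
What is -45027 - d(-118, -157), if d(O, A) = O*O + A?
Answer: -58794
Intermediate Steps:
d(O, A) = A + O² (d(O, A) = O² + A = A + O²)
-45027 - d(-118, -157) = -45027 - (-157 + (-118)²) = -45027 - (-157 + 13924) = -45027 - 1*13767 = -45027 - 13767 = -58794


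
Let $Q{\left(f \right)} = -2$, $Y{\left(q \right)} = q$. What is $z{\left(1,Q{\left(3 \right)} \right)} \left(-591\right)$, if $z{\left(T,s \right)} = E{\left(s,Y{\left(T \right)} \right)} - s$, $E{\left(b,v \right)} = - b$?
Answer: $-2364$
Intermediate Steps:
$z{\left(T,s \right)} = - 2 s$ ($z{\left(T,s \right)} = - s - s = - 2 s$)
$z{\left(1,Q{\left(3 \right)} \right)} \left(-591\right) = \left(-2\right) \left(-2\right) \left(-591\right) = 4 \left(-591\right) = -2364$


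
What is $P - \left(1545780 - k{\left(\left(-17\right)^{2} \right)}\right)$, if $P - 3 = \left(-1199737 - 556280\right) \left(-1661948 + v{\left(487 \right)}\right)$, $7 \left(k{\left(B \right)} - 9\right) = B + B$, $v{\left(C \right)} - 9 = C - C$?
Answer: $\frac{20428741138943}{7} \approx 2.9184 \cdot 10^{12}$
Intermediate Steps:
$v{\left(C \right)} = 9$ ($v{\left(C \right)} = 9 + \left(C - C\right) = 9 + 0 = 9$)
$k{\left(B \right)} = 9 + \frac{2 B}{7}$ ($k{\left(B \right)} = 9 + \frac{B + B}{7} = 9 + \frac{2 B}{7}$)
$P = 2918393136966$ ($P = 3 + \left(-1199737 - 556280\right) \left(-1661948 + 9\right) = 3 - -2918393136963 = 3 + 2918393136963 = 2918393136966$)
$P - \left(1545780 - k{\left(\left(-17\right)^{2} \right)}\right) = 2918393136966 - \left(1545780 - \left(9 + \frac{2 \left(-17\right)^{2}}{7}\right)\right) = 2918393136966 - \left(1545780 - \left(9 + \frac{2}{7} \cdot 289\right)\right) = 2918393136966 - \left(1545780 - \left(9 + \frac{578}{7}\right)\right) = 2918393136966 - \left(1545780 - \frac{641}{7}\right) = 2918393136966 - \frac{10819819}{7} = \frac{20428741138943}{7}$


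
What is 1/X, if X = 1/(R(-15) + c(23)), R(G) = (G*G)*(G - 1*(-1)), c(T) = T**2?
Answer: -2621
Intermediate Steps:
R(G) = G**2*(1 + G) (R(G) = G**2*(G + 1) = G**2*(1 + G))
X = -1/2621 (X = 1/((-15)**2*(1 - 15) + 23**2) = 1/(225*(-14) + 529) = 1/(-3150 + 529) = 1/(-2621) = -1/2621 ≈ -0.00038153)
1/X = 1/(-1/2621) = -2621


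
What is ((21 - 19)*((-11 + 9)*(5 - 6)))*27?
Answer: 108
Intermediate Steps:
((21 - 19)*((-11 + 9)*(5 - 6)))*27 = (2*(-2*(-1)))*27 = (2*2)*27 = 4*27 = 108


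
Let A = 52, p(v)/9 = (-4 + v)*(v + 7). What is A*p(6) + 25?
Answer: 12193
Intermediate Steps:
p(v) = 9*(-4 + v)*(7 + v) (p(v) = 9*((-4 + v)*(v + 7)) = 9*((-4 + v)*(7 + v)) = 9*(-4 + v)*(7 + v))
A*p(6) + 25 = 52*(-252 + 9*6² + 27*6) + 25 = 52*(-252 + 9*36 + 162) + 25 = 52*(-252 + 324 + 162) + 25 = 52*234 + 25 = 12168 + 25 = 12193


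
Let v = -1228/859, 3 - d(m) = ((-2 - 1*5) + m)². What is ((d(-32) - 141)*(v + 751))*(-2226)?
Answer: 2377810036854/859 ≈ 2.7681e+9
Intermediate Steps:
d(m) = 3 - (-7 + m)² (d(m) = 3 - ((-2 - 1*5) + m)² = 3 - ((-2 - 5) + m)² = 3 - (-7 + m)²)
v = -1228/859 (v = -1228*1/859 = -1228/859 ≈ -1.4296)
((d(-32) - 141)*(v + 751))*(-2226) = (((3 - (-7 - 32)²) - 141)*(-1228/859 + 751))*(-2226) = (((3 - 1*(-39)²) - 141)*(643881/859))*(-2226) = (((3 - 1*1521) - 141)*(643881/859))*(-2226) = (((3 - 1521) - 141)*(643881/859))*(-2226) = ((-1518 - 141)*(643881/859))*(-2226) = -1659*643881/859*(-2226) = -1068198579/859*(-2226) = 2377810036854/859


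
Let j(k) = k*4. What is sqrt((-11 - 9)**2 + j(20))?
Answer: 4*sqrt(30) ≈ 21.909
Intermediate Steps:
j(k) = 4*k
sqrt((-11 - 9)**2 + j(20)) = sqrt((-11 - 9)**2 + 4*20) = sqrt((-20)**2 + 80) = sqrt(400 + 80) = sqrt(480) = 4*sqrt(30)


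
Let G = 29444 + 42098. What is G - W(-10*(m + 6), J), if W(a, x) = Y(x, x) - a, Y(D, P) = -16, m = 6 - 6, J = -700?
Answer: 71498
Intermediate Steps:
m = 0
W(a, x) = -16 - a
G = 71542
G - W(-10*(m + 6), J) = 71542 - (-16 - (-10)*(0 + 6)) = 71542 - (-16 - (-10)*6) = 71542 - (-16 - 1*(-60)) = 71542 - (-16 + 60) = 71542 - 1*44 = 71542 - 44 = 71498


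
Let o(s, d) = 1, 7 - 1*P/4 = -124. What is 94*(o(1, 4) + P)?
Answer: 49350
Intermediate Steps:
P = 524 (P = 28 - 4*(-124) = 28 + 496 = 524)
94*(o(1, 4) + P) = 94*(1 + 524) = 94*525 = 49350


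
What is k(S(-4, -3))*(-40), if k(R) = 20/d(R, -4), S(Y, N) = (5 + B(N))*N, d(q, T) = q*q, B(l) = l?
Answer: -200/9 ≈ -22.222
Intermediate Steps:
d(q, T) = q²
S(Y, N) = N*(5 + N) (S(Y, N) = (5 + N)*N = N*(5 + N))
k(R) = 20/R² (k(R) = 20/(R²) = 20/R²)
k(S(-4, -3))*(-40) = (20/(-3*(5 - 3))²)*(-40) = (20/(-3*2)²)*(-40) = (20/(-6)²)*(-40) = (20*(1/36))*(-40) = (5/9)*(-40) = -200/9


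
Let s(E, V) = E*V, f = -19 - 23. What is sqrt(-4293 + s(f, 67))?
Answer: I*sqrt(7107) ≈ 84.303*I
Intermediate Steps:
f = -42
sqrt(-4293 + s(f, 67)) = sqrt(-4293 - 42*67) = sqrt(-4293 - 2814) = sqrt(-7107) = I*sqrt(7107)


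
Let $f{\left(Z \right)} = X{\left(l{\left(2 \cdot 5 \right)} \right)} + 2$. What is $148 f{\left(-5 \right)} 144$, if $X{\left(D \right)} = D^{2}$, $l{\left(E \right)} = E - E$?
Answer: $42624$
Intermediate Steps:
$l{\left(E \right)} = 0$
$f{\left(Z \right)} = 2$ ($f{\left(Z \right)} = 0^{2} + 2 = 0 + 2 = 2$)
$148 f{\left(-5 \right)} 144 = 148 \cdot 2 \cdot 144 = 296 \cdot 144 = 42624$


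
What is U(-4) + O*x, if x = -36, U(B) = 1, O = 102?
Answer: -3671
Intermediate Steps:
U(-4) + O*x = 1 + 102*(-36) = 1 - 3672 = -3671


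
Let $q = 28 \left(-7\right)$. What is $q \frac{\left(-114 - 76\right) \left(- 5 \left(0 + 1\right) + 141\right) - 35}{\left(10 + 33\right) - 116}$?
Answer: $- \frac{5071500}{73} \approx -69473.0$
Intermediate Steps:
$q = -196$
$q \frac{\left(-114 - 76\right) \left(- 5 \left(0 + 1\right) + 141\right) - 35}{\left(10 + 33\right) - 116} = - 196 \frac{\left(-114 - 76\right) \left(- 5 \left(0 + 1\right) + 141\right) - 35}{\left(10 + 33\right) - 116} = - 196 \frac{- 190 \left(\left(-5\right) 1 + 141\right) - 35}{43 - 116} = - 196 \frac{- 190 \left(-5 + 141\right) - 35}{-73} = - 196 \left(\left(-190\right) 136 - 35\right) \left(- \frac{1}{73}\right) = - 196 \left(-25840 - 35\right) \left(- \frac{1}{73}\right) = - 196 \left(\left(-25875\right) \left(- \frac{1}{73}\right)\right) = \left(-196\right) \frac{25875}{73} = - \frac{5071500}{73}$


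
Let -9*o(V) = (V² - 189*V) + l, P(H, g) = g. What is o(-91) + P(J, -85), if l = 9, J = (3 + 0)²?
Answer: -26254/9 ≈ -2917.1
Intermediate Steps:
J = 9 (J = 3² = 9)
o(V) = -1 + 21*V - V²/9 (o(V) = -((V² - 189*V) + 9)/9 = -(9 + V² - 189*V)/9 = -1 + 21*V - V²/9)
o(-91) + P(J, -85) = (-1 + 21*(-91) - ⅑*(-91)²) - 85 = (-1 - 1911 - ⅑*8281) - 85 = (-1 - 1911 - 8281/9) - 85 = -25489/9 - 85 = -26254/9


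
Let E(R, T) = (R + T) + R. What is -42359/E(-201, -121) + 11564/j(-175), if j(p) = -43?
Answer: -4226535/22489 ≈ -187.94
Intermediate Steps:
E(R, T) = T + 2*R
-42359/E(-201, -121) + 11564/j(-175) = -42359/(-121 + 2*(-201)) + 11564/(-43) = -42359/(-121 - 402) + 11564*(-1/43) = -42359/(-523) - 11564/43 = -42359*(-1/523) - 11564/43 = 42359/523 - 11564/43 = -4226535/22489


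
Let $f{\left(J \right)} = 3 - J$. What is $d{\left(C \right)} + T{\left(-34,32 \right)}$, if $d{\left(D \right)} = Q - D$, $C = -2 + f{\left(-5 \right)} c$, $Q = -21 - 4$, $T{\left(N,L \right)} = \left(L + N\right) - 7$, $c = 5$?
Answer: $-72$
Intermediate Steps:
$T{\left(N,L \right)} = -7 + L + N$
$Q = -25$
$C = 38$ ($C = -2 + \left(3 - -5\right) 5 = -2 + \left(3 + 5\right) 5 = -2 + 8 \cdot 5 = -2 + 40 = 38$)
$d{\left(D \right)} = -25 - D$
$d{\left(C \right)} + T{\left(-34,32 \right)} = \left(-25 - 38\right) - 9 = -63 - 9 = -72$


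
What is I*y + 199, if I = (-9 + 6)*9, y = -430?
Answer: 11809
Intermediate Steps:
I = -27 (I = -3*9 = -27)
I*y + 199 = -27*(-430) + 199 = 11610 + 199 = 11809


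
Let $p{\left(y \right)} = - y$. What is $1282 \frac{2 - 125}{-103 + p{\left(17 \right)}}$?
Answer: $\frac{26281}{20} \approx 1314.1$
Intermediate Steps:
$1282 \frac{2 - 125}{-103 + p{\left(17 \right)}} = 1282 \frac{2 - 125}{-103 - 17} = 1282 \left(- \frac{123}{-103 - 17}\right) = 1282 \left(- \frac{123}{-120}\right) = 1282 \left(\left(-123\right) \left(- \frac{1}{120}\right)\right) = 1282 \cdot \frac{41}{40} = \frac{26281}{20}$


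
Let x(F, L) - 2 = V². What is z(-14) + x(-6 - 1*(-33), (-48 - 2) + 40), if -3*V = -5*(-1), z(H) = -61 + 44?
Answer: -110/9 ≈ -12.222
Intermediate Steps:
z(H) = -17
V = -5/3 (V = -(-5)*(-1)/3 = -⅓*5 = -5/3 ≈ -1.6667)
x(F, L) = 43/9 (x(F, L) = 2 + (-5/3)² = 2 + 25/9 = 43/9)
z(-14) + x(-6 - 1*(-33), (-48 - 2) + 40) = -17 + 43/9 = -110/9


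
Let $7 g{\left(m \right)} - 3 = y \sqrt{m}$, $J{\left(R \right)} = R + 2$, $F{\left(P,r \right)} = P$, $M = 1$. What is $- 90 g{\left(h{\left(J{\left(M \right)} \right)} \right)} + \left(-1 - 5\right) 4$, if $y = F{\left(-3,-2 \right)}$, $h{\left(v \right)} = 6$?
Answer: $- \frac{438}{7} + \frac{270 \sqrt{6}}{7} \approx 31.909$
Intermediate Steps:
$J{\left(R \right)} = 2 + R$
$y = -3$
$g{\left(m \right)} = \frac{3}{7} - \frac{3 \sqrt{m}}{7}$ ($g{\left(m \right)} = \frac{3}{7} + \frac{\left(-3\right) \sqrt{m}}{7} = \frac{3}{7} - \frac{3 \sqrt{m}}{7}$)
$- 90 g{\left(h{\left(J{\left(M \right)} \right)} \right)} + \left(-1 - 5\right) 4 = - 90 \left(\frac{3}{7} - \frac{3 \sqrt{6}}{7}\right) + \left(-1 - 5\right) 4 = \left(- \frac{270}{7} + \frac{270 \sqrt{6}}{7}\right) - 24 = - \frac{438}{7} + \frac{270 \sqrt{6}}{7}$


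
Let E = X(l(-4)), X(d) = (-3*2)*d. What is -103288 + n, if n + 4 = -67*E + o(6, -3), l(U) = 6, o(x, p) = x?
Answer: -100874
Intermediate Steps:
X(d) = -6*d
E = -36 (E = -6*6 = -36)
n = 2414 (n = -4 + (-67*(-36) + 6) = -4 + (2412 + 6) = -4 + 2418 = 2414)
-103288 + n = -103288 + 2414 = -100874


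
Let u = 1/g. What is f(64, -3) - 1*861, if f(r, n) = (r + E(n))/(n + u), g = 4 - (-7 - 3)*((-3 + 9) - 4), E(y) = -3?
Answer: -62595/71 ≈ -881.62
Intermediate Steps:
g = 24 (g = 4 - (-10)*(6 - 4) = 4 - (-10)*2 = 4 - 1*(-20) = 4 + 20 = 24)
u = 1/24 ≈ 0.041667
f(r, n) = (-3 + r)/(1/24 + n) (f(r, n) = (r - 3)/(n + 1/24) = (-3 + r)/(1/24 + n))
f(64, -3) - 1*861 = 24*(-3 + 64)/(1 + 24*(-3)) - 1*861 = 24*61/(1 - 72) - 861 = 24*61/(-71) - 861 = 24*(-1/71)*61 - 861 = -1464/71 - 861 = -62595/71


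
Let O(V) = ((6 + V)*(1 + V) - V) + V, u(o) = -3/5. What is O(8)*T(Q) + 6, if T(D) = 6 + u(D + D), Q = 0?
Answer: 3432/5 ≈ 686.40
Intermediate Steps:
u(o) = -3/5 (u(o) = -3*1/5 = -3/5)
T(D) = 27/5 (T(D) = 6 - 3/5 = 27/5)
O(V) = (1 + V)*(6 + V) (O(V) = ((1 + V)*(6 + V) - V) + V = (-V + (1 + V)*(6 + V)) + V = (1 + V)*(6 + V))
O(8)*T(Q) + 6 = (6 + 8**2 + 7*8)*(27/5) + 6 = (6 + 64 + 56)*(27/5) + 6 = 126*(27/5) + 6 = 3402/5 + 6 = 3432/5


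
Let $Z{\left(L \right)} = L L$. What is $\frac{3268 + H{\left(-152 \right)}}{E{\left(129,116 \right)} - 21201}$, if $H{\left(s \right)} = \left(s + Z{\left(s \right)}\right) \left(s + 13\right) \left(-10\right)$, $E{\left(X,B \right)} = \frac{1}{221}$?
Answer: $- \frac{1762836777}{1171355} \approx -1505.0$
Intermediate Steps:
$Z{\left(L \right)} = L^{2}$
$E{\left(X,B \right)} = \frac{1}{221}$
$H{\left(s \right)} = - 10 \left(13 + s\right) \left(s + s^{2}\right)$ ($H{\left(s \right)} = \left(s + s^{2}\right) \left(s + 13\right) \left(-10\right) = \left(s + s^{2}\right) \left(13 + s\right) \left(-10\right) = \left(13 + s\right) \left(s + s^{2}\right) \left(-10\right) = - 10 \left(13 + s\right) \left(s + s^{2}\right)$)
$\frac{3268 + H{\left(-152 \right)}}{E{\left(129,116 \right)} - 21201} = \frac{3268 + 10 \left(-152\right) \left(-13 - \left(-152\right)^{2} - -2128\right)}{\frac{1}{221} - 21201} = \frac{3268 + 10 \left(-152\right) \left(-13 - 23104 + 2128\right)}{- \frac{4685420}{221}} = \left(3268 + 10 \left(-152\right) \left(-13 - 23104 + 2128\right)\right) \left(- \frac{221}{4685420}\right) = \left(3268 + 10 \left(-152\right) \left(-20989\right)\right) \left(- \frac{221}{4685420}\right) = \left(3268 + 31903280\right) \left(- \frac{221}{4685420}\right) = 31906548 \left(- \frac{221}{4685420}\right) = - \frac{1762836777}{1171355}$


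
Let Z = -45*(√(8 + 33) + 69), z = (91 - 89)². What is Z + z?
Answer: -3101 - 45*√41 ≈ -3389.1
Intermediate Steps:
z = 4 (z = 2² = 4)
Z = -3105 - 45*√41 (Z = -45*(√41 + 69) = -45*(69 + √41) = -3105 - 45*√41 ≈ -3393.1)
Z + z = (-3105 - 45*√41) + 4 = -3101 - 45*√41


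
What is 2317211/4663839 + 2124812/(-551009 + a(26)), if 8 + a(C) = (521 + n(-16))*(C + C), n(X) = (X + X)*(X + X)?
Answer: -8819123151421/2195161749003 ≈ -4.0175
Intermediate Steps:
n(X) = 4*X**2 (n(X) = (2*X)*(2*X) = 4*X**2)
a(C) = -8 + 3090*C (a(C) = -8 + (521 + 4*(-16)**2)*(C + C) = -8 + (521 + 4*256)*(2*C) = -8 + (521 + 1024)*(2*C) = -8 + 1545*(2*C) = -8 + 3090*C)
2317211/4663839 + 2124812/(-551009 + a(26)) = 2317211/4663839 + 2124812/(-551009 + (-8 + 3090*26)) = 2317211*(1/4663839) + 2124812/(-551009 + (-8 + 80340)) = 2317211/4663839 + 2124812/(-551009 + 80332) = 2317211/4663839 + 2124812/(-470677) = 2317211/4663839 + 2124812*(-1/470677) = 2317211/4663839 - 2124812/470677 = -8819123151421/2195161749003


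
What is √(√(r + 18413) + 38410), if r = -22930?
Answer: √(38410 + I*√4517) ≈ 195.98 + 0.171*I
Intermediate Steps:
√(√(r + 18413) + 38410) = √(√(-22930 + 18413) + 38410) = √(√(-4517) + 38410) = √(I*√4517 + 38410) = √(38410 + I*√4517)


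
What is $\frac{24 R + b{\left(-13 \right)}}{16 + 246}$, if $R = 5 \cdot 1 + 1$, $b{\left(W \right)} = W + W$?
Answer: $\frac{59}{131} \approx 0.45038$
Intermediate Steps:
$b{\left(W \right)} = 2 W$
$R = 6$ ($R = 5 + 1 = 6$)
$\frac{24 R + b{\left(-13 \right)}}{16 + 246} = \frac{24 \cdot 6 + 2 \left(-13\right)}{16 + 246} = \frac{144 - 26}{262} = 118 \cdot \frac{1}{262} = \frac{59}{131}$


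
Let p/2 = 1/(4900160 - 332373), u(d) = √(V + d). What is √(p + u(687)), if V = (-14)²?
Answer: √(9135574 + 20864678077369*√883)/4567787 ≈ 5.4512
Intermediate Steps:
V = 196
u(d) = √(196 + d)
p = 2/4567787 (p = 2/(4900160 - 332373) = 2/4567787 ≈ 4.3785e-7)
√(p + u(687)) = √(2/4567787 + √(196 + 687)) = √(2/4567787 + √883)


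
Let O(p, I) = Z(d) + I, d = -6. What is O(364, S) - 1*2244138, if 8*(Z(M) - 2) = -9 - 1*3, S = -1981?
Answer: -4492237/2 ≈ -2.2461e+6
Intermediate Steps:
Z(M) = ½ (Z(M) = 2 + (-9 - 1*3)/8 = 2 + (-9 - 3)/8 = 2 + (⅛)*(-12) = 2 - 3/2 = ½)
O(p, I) = ½ + I
O(364, S) - 1*2244138 = (½ - 1981) - 1*2244138 = -3961/2 - 2244138 = -4492237/2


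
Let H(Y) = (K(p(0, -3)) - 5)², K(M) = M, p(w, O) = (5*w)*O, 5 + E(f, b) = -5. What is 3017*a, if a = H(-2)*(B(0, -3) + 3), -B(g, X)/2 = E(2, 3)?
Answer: 1734775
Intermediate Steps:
E(f, b) = -10 (E(f, b) = -5 - 5 = -10)
p(w, O) = 5*O*w
B(g, X) = 20 (B(g, X) = -2*(-10) = 20)
H(Y) = 25 (H(Y) = (5*(-3)*0 - 5)² = (0 - 5)² = (-5)² = 25)
a = 575 (a = 25*(20 + 3) = 25*23 = 575)
3017*a = 3017*575 = 1734775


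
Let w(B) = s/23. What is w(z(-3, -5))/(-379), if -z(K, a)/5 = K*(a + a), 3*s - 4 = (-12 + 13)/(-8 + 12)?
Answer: -17/104604 ≈ -0.00016252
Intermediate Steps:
s = 17/12 (s = 4/3 + ((-12 + 13)/(-8 + 12))/3 = 4/3 + (1/4)/3 = 4/3 + (1*(¼))/3 = 4/3 + (⅓)*(¼) = 4/3 + 1/12 = 17/12 ≈ 1.4167)
z(K, a) = -10*K*a (z(K, a) = -5*K*(a + a) = -5*K*2*a = -10*K*a)
w(B) = 17/276 (w(B) = (17/12)/23 = (17/12)*(1/23) = 17/276)
w(z(-3, -5))/(-379) = (17/276)/(-379) = (17/276)*(-1/379) = -17/104604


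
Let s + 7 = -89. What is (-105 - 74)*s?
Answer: 17184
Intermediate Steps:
s = -96 (s = -7 - 89 = -96)
(-105 - 74)*s = (-105 - 74)*(-96) = -179*(-96) = 17184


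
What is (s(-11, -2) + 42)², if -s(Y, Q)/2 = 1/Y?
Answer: 215296/121 ≈ 1779.3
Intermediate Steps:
s(Y, Q) = -2/Y
(s(-11, -2) + 42)² = (-2/(-11) + 42)² = (-2*(-1/11) + 42)² = (2/11 + 42)² = (464/11)² = 215296/121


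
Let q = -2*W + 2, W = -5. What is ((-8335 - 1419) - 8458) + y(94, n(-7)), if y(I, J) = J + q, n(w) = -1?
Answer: -18201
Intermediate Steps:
q = 12 (q = -2*(-5) + 2 = 10 + 2 = 12)
y(I, J) = 12 + J (y(I, J) = J + 12 = 12 + J)
((-8335 - 1419) - 8458) + y(94, n(-7)) = ((-8335 - 1419) - 8458) + (12 - 1) = (-9754 - 8458) + 11 = -18212 + 11 = -18201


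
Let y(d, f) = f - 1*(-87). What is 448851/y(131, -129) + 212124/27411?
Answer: -1366060617/127918 ≈ -10679.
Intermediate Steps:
y(d, f) = 87 + f (y(d, f) = f + 87 = 87 + f)
448851/y(131, -129) + 212124/27411 = 448851/(87 - 129) + 212124/27411 = 448851/(-42) + 212124*(1/27411) = 448851*(-1/42) + 70708/9137 = -149617/14 + 70708/9137 = -1366060617/127918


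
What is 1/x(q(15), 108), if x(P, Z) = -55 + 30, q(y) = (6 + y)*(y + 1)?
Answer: -1/25 ≈ -0.040000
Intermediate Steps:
q(y) = (1 + y)*(6 + y) (q(y) = (6 + y)*(1 + y) = (1 + y)*(6 + y))
x(P, Z) = -25
1/x(q(15), 108) = 1/(-25) = -1/25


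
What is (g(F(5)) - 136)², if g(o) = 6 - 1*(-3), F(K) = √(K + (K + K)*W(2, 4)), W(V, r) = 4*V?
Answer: 16129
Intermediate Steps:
F(K) = √17*√K (F(K) = √(K + (K + K)*(4*2)) = √(K + (2*K)*8) = √(K + 16*K) = √(17*K) = √17*√K)
g(o) = 9 (g(o) = 6 + 3 = 9)
(g(F(5)) - 136)² = (9 - 136)² = (-127)² = 16129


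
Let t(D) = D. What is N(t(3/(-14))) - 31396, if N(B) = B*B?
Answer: -6153607/196 ≈ -31396.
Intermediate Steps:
N(B) = B²
N(t(3/(-14))) - 31396 = (3/(-14))² - 31396 = (3*(-1/14))² - 31396 = (-3/14)² - 31396 = 9/196 - 31396 = -6153607/196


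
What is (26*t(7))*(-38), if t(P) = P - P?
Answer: 0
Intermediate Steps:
t(P) = 0
(26*t(7))*(-38) = (26*0)*(-38) = 0*(-38) = 0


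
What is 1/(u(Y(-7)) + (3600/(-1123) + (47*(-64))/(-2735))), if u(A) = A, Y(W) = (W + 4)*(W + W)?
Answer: 3071405/122530994 ≈ 0.025066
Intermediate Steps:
Y(W) = 2*W*(4 + W) (Y(W) = (4 + W)*(2*W) = 2*W*(4 + W))
1/(u(Y(-7)) + (3600/(-1123) + (47*(-64))/(-2735))) = 1/(2*(-7)*(4 - 7) + (3600/(-1123) + (47*(-64))/(-2735))) = 1/(2*(-7)*(-3) + (3600*(-1/1123) - 3008*(-1/2735))) = 1/(42 + (-3600/1123 + 3008/2735)) = 1/(42 - 6468016/3071405) = 1/(122530994/3071405) = 3071405/122530994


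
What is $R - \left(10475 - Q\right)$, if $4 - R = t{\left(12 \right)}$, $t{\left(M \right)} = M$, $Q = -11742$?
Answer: $-22225$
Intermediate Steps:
$R = -8$ ($R = 4 - 12 = -8$)
$R - \left(10475 - Q\right) = -8 - \left(10475 - -11742\right) = -8 - \left(10475 + 11742\right) = -8 - 22217 = -22225$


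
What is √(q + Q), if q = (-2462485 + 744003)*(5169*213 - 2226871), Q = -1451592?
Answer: 2*√483698187919 ≈ 1.3910e+6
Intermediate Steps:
q = 1934794203268 (q = -1718482*(1100997 - 2226871) = -1718482*(-1125874) = 1934794203268)
√(q + Q) = √(1934794203268 - 1451592) = √1934792751676 = 2*√483698187919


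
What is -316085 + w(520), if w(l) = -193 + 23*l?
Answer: -304318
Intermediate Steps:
-316085 + w(520) = -316085 + (-193 + 23*520) = -316085 + (-193 + 11960) = -316085 + 11767 = -304318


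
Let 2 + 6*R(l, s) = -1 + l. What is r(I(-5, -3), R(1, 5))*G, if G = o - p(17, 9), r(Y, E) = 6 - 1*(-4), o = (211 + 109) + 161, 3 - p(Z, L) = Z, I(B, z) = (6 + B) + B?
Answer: 4950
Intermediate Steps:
I(B, z) = 6 + 2*B
p(Z, L) = 3 - Z
R(l, s) = -½ + l/6 (R(l, s) = -⅓ + (-1 + l)/6 = -⅓ + (-⅙ + l/6) = -½ + l/6)
o = 481 (o = 320 + 161 = 481)
r(Y, E) = 10 (r(Y, E) = 6 + 4 = 10)
G = 495 (G = 481 - (3 - 1*17) = 481 - (3 - 17) = 481 - 1*(-14) = 481 + 14 = 495)
r(I(-5, -3), R(1, 5))*G = 10*495 = 4950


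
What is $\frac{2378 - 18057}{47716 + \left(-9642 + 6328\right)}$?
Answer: $- \frac{15679}{44402} \approx -0.35311$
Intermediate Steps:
$\frac{2378 - 18057}{47716 + \left(-9642 + 6328\right)} = - \frac{15679}{47716 - 3314} = - \frac{15679}{44402}$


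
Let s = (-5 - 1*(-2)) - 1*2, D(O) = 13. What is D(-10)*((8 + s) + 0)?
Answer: 39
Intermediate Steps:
s = -5 (s = (-5 + 2) - 2 = -3 - 2 = -5)
D(-10)*((8 + s) + 0) = 13*((8 - 5) + 0) = 13*(3 + 0) = 13*3 = 39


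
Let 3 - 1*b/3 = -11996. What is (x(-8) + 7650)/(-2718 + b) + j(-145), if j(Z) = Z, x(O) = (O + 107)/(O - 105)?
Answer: -181470688/1253509 ≈ -144.77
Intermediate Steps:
b = 35997 (b = 9 - 3*(-11996) = 9 + 35988 = 35997)
x(O) = (107 + O)/(-105 + O)
(x(-8) + 7650)/(-2718 + b) + j(-145) = ((107 - 8)/(-105 - 8) + 7650)/(-2718 + 35997) - 145 = (99/(-113) + 7650)/33279 - 145 = (-1/113*99 + 7650)*(1/33279) - 145 = (-99/113 + 7650)*(1/33279) - 145 = (864351/113)*(1/33279) - 145 = 288117/1253509 - 145 = -181470688/1253509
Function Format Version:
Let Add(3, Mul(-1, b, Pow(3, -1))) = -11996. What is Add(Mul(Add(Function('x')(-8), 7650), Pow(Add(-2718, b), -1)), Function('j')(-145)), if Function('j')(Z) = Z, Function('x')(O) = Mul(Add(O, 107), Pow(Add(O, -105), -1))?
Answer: Rational(-181470688, 1253509) ≈ -144.77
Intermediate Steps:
b = 35997 (b = Add(9, Mul(-3, -11996)) = Add(9, 35988) = 35997)
Function('x')(O) = Mul(Pow(Add(-105, O), -1), Add(107, O)) (Function('x')(O) = Mul(Add(107, O), Pow(Add(-105, O), -1)) = Mul(Pow(Add(-105, O), -1), Add(107, O)))
Add(Mul(Add(Function('x')(-8), 7650), Pow(Add(-2718, b), -1)), Function('j')(-145)) = Add(Mul(Add(Mul(Pow(Add(-105, -8), -1), Add(107, -8)), 7650), Pow(Add(-2718, 35997), -1)), -145) = Add(Mul(Add(Mul(Pow(-113, -1), 99), 7650), Pow(33279, -1)), -145) = Add(Mul(Add(Mul(Rational(-1, 113), 99), 7650), Rational(1, 33279)), -145) = Add(Mul(Add(Rational(-99, 113), 7650), Rational(1, 33279)), -145) = Add(Mul(Rational(864351, 113), Rational(1, 33279)), -145) = Add(Rational(288117, 1253509), -145) = Rational(-181470688, 1253509)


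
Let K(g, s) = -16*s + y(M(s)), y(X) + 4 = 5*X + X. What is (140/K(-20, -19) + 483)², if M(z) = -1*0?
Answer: 52591504/225 ≈ 2.3374e+5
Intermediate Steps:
M(z) = 0
y(X) = -4 + 6*X (y(X) = -4 + (5*X + X) = -4 + 6*X)
K(g, s) = -4 - 16*s (K(g, s) = -16*s + (-4 + 6*0) = -16*s + (-4 + 0) = -16*s - 4 = -4 - 16*s)
(140/K(-20, -19) + 483)² = (140/(-4 - 16*(-19)) + 483)² = (140/(-4 + 304) + 483)² = (140/300 + 483)² = (140*(1/300) + 483)² = (7/15 + 483)² = (7252/15)² = 52591504/225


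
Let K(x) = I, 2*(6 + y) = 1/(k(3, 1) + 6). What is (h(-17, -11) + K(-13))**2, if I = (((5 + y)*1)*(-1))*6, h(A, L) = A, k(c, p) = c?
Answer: 1156/9 ≈ 128.44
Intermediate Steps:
y = -107/18 (y = -6 + 1/(2*(3 + 6)) = -6 + (1/2)/9 = -6 + (1/2)*(1/9) = -6 + 1/18 = -107/18 ≈ -5.9444)
I = 17/3 (I = (((5 - 107/18)*1)*(-1))*6 = (-17/18*1*(-1))*6 = -17/18*(-1)*6 = (17/18)*6 = 17/3 ≈ 5.6667)
K(x) = 17/3
(h(-17, -11) + K(-13))**2 = (-17 + 17/3)**2 = (-34/3)**2 = 1156/9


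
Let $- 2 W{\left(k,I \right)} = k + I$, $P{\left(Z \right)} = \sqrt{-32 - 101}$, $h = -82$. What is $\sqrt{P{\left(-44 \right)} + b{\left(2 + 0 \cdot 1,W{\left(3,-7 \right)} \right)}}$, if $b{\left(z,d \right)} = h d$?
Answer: $\sqrt{-164 + i \sqrt{133}} \approx 0.44999 + 12.814 i$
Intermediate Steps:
$P{\left(Z \right)} = i \sqrt{133}$ ($P{\left(Z \right)} = \sqrt{-133} = i \sqrt{133}$)
$W{\left(k,I \right)} = - \frac{I}{2} - \frac{k}{2}$ ($W{\left(k,I \right)} = - \frac{k + I}{2} = - \frac{I + k}{2} = - \frac{I}{2} - \frac{k}{2}$)
$b{\left(z,d \right)} = - 82 d$
$\sqrt{P{\left(-44 \right)} + b{\left(2 + 0 \cdot 1,W{\left(3,-7 \right)} \right)}} = \sqrt{i \sqrt{133} - 82 \left(\left(- \frac{1}{2}\right) \left(-7\right) - \frac{3}{2}\right)} = \sqrt{i \sqrt{133} - 82 \left(\frac{7}{2} - \frac{3}{2}\right)} = \sqrt{i \sqrt{133} - 164} = \sqrt{-164 + i \sqrt{133}}$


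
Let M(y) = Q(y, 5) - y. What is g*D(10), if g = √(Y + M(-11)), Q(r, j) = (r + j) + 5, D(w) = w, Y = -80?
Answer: 10*I*√70 ≈ 83.666*I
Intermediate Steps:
Q(r, j) = 5 + j + r (Q(r, j) = (j + r) + 5 = 5 + j + r)
M(y) = 10 (M(y) = (5 + 5 + y) - y = (10 + y) - y = 10)
g = I*√70 (g = √(-80 + 10) = √(-70) = I*√70 ≈ 8.3666*I)
g*D(10) = (I*√70)*10 = 10*I*√70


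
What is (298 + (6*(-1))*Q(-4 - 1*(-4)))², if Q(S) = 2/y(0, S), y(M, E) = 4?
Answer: 87025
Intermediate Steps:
Q(S) = ½ (Q(S) = 2/4 = 2*(¼) = ½)
(298 + (6*(-1))*Q(-4 - 1*(-4)))² = (298 + (6*(-1))*(½))² = (298 - 6*½)² = (298 - 3)² = 295² = 87025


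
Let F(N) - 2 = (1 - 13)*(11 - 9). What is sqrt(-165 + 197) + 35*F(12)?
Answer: -770 + 4*sqrt(2) ≈ -764.34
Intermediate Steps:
F(N) = -22 (F(N) = 2 + (1 - 13)*(11 - 9) = 2 - 12*2 = 2 - 24 = -22)
sqrt(-165 + 197) + 35*F(12) = sqrt(-165 + 197) + 35*(-22) = sqrt(32) - 770 = 4*sqrt(2) - 770 = -770 + 4*sqrt(2)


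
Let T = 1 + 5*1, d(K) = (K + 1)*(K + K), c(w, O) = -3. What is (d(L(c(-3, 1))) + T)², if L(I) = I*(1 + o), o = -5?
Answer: 101124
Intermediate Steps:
L(I) = -4*I (L(I) = I*(1 - 5) = I*(-4) = -4*I)
d(K) = 2*K*(1 + K) (d(K) = (1 + K)*(2*K) = 2*K*(1 + K))
T = 6 (T = 1 + 5 = 6)
(d(L(c(-3, 1))) + T)² = (2*(-4*(-3))*(1 - 4*(-3)) + 6)² = (2*12*(1 + 12) + 6)² = (2*12*13 + 6)² = (312 + 6)² = 318² = 101124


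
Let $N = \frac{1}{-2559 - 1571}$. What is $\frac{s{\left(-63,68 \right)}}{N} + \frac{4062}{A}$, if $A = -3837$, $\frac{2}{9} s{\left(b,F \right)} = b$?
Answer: $\frac{1497522191}{1279} \approx 1.1709 \cdot 10^{6}$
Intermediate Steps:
$s{\left(b,F \right)} = \frac{9 b}{2}$
$N = - \frac{1}{4130}$ ($N = \frac{1}{-4130} = - \frac{1}{4130} \approx -0.00024213$)
$\frac{s{\left(-63,68 \right)}}{N} + \frac{4062}{A} = \frac{\frac{9}{2} \left(-63\right)}{- \frac{1}{4130}} + \frac{4062}{-3837} = \left(- \frac{567}{2}\right) \left(-4130\right) + 4062 \left(- \frac{1}{3837}\right) = 1170855 - \frac{1354}{1279} = \frac{1497522191}{1279}$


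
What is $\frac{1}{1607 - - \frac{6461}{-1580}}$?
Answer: $\frac{1580}{2532599} \approx 0.00062387$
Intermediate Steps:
$\frac{1}{1607 - - \frac{6461}{-1580}} = \frac{1}{1607 - \left(-6461\right) \left(- \frac{1}{1580}\right)} = \frac{1}{1607 - \frac{6461}{1580}} = \frac{1}{\frac{2532599}{1580}} = \frac{1580}{2532599}$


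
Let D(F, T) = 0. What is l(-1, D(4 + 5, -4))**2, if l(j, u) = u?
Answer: 0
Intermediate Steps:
l(-1, D(4 + 5, -4))**2 = 0**2 = 0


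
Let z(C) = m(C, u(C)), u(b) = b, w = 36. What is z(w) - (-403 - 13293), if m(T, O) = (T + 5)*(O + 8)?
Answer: 15500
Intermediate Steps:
m(T, O) = (5 + T)*(8 + O)
z(C) = 40 + C² + 13*C (z(C) = 40 + 5*C + 8*C + C*C = 40 + 5*C + 8*C + C² = 40 + C² + 13*C)
z(w) - (-403 - 13293) = (40 + 36² + 13*36) - (-403 - 13293) = (40 + 1296 + 468) - 1*(-13696) = 1804 + 13696 = 15500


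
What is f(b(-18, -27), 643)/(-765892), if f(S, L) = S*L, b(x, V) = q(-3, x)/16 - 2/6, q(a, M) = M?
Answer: 22505/18381408 ≈ 0.0012243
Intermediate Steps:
b(x, V) = -⅓ + x/16 (b(x, V) = x/16 - 2/6 = x*(1/16) - 2*⅙ = x/16 - ⅓ = -⅓ + x/16)
f(S, L) = L*S
f(b(-18, -27), 643)/(-765892) = (643*(-⅓ + (1/16)*(-18)))/(-765892) = (643*(-⅓ - 9/8))*(-1/765892) = (643*(-35/24))*(-1/765892) = -22505/24*(-1/765892) = 22505/18381408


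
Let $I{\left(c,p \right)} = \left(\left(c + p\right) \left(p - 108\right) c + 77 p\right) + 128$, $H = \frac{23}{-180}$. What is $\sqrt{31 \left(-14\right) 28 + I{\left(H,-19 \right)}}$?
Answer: $\frac{i \sqrt{447035803}}{180} \approx 117.46 i$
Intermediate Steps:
$H = - \frac{23}{180}$ ($H = 23 \left(- \frac{1}{180}\right) = - \frac{23}{180} \approx -0.12778$)
$I{\left(c,p \right)} = 128 + 77 p + c \left(-108 + p\right) \left(c + p\right)$ ($I{\left(c,p \right)} = \left(\left(c + p\right) \left(-108 + p\right) c + 77 p\right) + 128 = \left(\left(-108 + p\right) \left(c + p\right) c + 77 p\right) + 128 = \left(c \left(-108 + p\right) \left(c + p\right) + 77 p\right) + 128 = \left(77 p + c \left(-108 + p\right) \left(c + p\right)\right) + 128 = 128 + 77 p + c \left(-108 + p\right) \left(c + p\right)$)
$\sqrt{31 \left(-14\right) 28 + I{\left(H,-19 \right)}} = \sqrt{31 \left(-14\right) 28 - \left(1335 + \frac{1311}{5} + \frac{8303}{180} + \frac{67183}{32400}\right)} = \sqrt{\left(-434\right) 28 - \frac{53311003}{32400}} = \sqrt{-12152 - \frac{53311003}{32400}} = \sqrt{- \frac{447035803}{32400}} = \frac{i \sqrt{447035803}}{180}$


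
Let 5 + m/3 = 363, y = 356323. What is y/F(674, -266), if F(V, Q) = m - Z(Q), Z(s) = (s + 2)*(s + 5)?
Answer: -356323/67830 ≈ -5.2532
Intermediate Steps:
Z(s) = (2 + s)*(5 + s)
m = 1074 (m = -15 + 3*363 = -15 + 1089 = 1074)
F(V, Q) = 1064 - Q² - 7*Q (F(V, Q) = 1074 - (10 + Q² + 7*Q) = 1074 + (-10 - Q² - 7*Q) = 1064 - Q² - 7*Q)
y/F(674, -266) = 356323/(1064 - 1*(-266)² - 7*(-266)) = 356323/(1064 - 1*70756 + 1862) = 356323/(1064 - 70756 + 1862) = 356323/(-67830) = 356323*(-1/67830) = -356323/67830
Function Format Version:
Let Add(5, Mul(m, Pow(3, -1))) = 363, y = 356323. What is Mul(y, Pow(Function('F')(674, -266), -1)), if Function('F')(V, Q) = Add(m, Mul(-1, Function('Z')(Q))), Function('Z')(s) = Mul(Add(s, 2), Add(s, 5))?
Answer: Rational(-356323, 67830) ≈ -5.2532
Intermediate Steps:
Function('Z')(s) = Mul(Add(2, s), Add(5, s))
m = 1074 (m = Add(-15, Mul(3, 363)) = Add(-15, 1089) = 1074)
Function('F')(V, Q) = Add(1064, Mul(-1, Pow(Q, 2)), Mul(-7, Q)) (Function('F')(V, Q) = Add(1074, Mul(-1, Add(10, Pow(Q, 2), Mul(7, Q)))) = Add(1074, Add(-10, Mul(-1, Pow(Q, 2)), Mul(-7, Q))) = Add(1064, Mul(-1, Pow(Q, 2)), Mul(-7, Q)))
Mul(y, Pow(Function('F')(674, -266), -1)) = Mul(356323, Pow(Add(1064, Mul(-1, Pow(-266, 2)), Mul(-7, -266)), -1)) = Mul(356323, Pow(Add(1064, Mul(-1, 70756), 1862), -1)) = Mul(356323, Pow(Add(1064, -70756, 1862), -1)) = Mul(356323, Pow(-67830, -1)) = Mul(356323, Rational(-1, 67830)) = Rational(-356323, 67830)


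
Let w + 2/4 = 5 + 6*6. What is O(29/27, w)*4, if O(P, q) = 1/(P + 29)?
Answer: 27/203 ≈ 0.13300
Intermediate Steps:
w = 81/2 (w = -½ + (5 + 6*6) = -½ + (5 + 36) = -½ + 41 = 81/2 ≈ 40.500)
O(P, q) = 1/(29 + P)
O(29/27, w)*4 = 4/(29 + 29/27) = 4/(812/27) = (27/812)*4 = 27/203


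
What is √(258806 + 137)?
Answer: √258943 ≈ 508.86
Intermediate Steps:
√(258806 + 137) = √258943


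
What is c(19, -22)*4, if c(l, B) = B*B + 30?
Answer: 2056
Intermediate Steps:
c(l, B) = 30 + B² (c(l, B) = B² + 30 = 30 + B²)
c(19, -22)*4 = (30 + (-22)²)*4 = (30 + 484)*4 = 514*4 = 2056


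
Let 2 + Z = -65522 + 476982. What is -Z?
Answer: -411458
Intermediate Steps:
Z = 411458 (Z = -2 + (-65522 + 476982) = -2 + 411460 = 411458)
-Z = -1*411458 = -411458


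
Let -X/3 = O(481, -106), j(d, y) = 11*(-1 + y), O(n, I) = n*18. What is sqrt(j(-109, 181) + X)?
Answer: 3*I*sqrt(2666) ≈ 154.9*I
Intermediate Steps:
O(n, I) = 18*n
j(d, y) = -11 + 11*y
X = -25974 (X = -54*481 = -3*8658 = -25974)
sqrt(j(-109, 181) + X) = sqrt((-11 + 11*181) - 25974) = sqrt((-11 + 1991) - 25974) = sqrt(1980 - 25974) = sqrt(-23994) = 3*I*sqrt(2666)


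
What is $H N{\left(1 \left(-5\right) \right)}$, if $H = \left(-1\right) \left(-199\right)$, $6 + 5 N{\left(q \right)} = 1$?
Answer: $-199$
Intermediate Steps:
$N{\left(q \right)} = -1$ ($N{\left(q \right)} = - \frac{6}{5} + \frac{1}{5} \cdot 1 = - \frac{6}{5} + \frac{1}{5} = -1$)
$H = 199$
$H N{\left(1 \left(-5\right) \right)} = 199 \left(-1\right) = -199$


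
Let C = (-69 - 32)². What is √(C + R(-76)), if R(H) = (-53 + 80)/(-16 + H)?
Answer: √21584695/46 ≈ 101.00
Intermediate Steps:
R(H) = 27/(-16 + H)
C = 10201 (C = (-101)² = 10201)
√(C + R(-76)) = √(10201 + 27/(-16 - 76)) = √(10201 + 27/(-92)) = √(10201 + 27*(-1/92)) = √(10201 - 27/92) = √(938465/92) = √21584695/46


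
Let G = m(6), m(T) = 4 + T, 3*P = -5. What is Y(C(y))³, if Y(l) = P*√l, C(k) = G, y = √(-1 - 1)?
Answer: -1250*√10/27 ≈ -146.40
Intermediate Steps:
P = -5/3 (P = (⅓)*(-5) = -5/3 ≈ -1.6667)
y = I*√2 (y = √(-2) = I*√2 ≈ 1.4142*I)
G = 10 (G = 4 + 6 = 10)
C(k) = 10
Y(l) = -5*√l/3
Y(C(y))³ = (-5*√10/3)³ = -1250*√10/27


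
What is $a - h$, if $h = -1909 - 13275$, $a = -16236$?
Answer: $-1052$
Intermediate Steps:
$h = -15184$ ($h = -1909 - 13275 = -15184$)
$a - h = -16236 - -15184 = -16236 + 15184 = -1052$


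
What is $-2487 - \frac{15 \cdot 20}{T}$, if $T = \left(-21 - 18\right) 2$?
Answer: $- \frac{32281}{13} \approx -2483.2$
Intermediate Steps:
$T = -78$ ($T = \left(-39\right) 2 = -78$)
$-2487 - \frac{15 \cdot 20}{T} = -2487 - \frac{15 \cdot 20}{-78} = -2487 - 300 \left(- \frac{1}{78}\right) = -2487 - - \frac{50}{13} = -2487 + \frac{50}{13} = - \frac{32281}{13}$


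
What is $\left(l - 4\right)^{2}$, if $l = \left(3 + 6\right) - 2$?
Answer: $9$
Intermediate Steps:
$l = 7$ ($l = 9 - 2 = 7$)
$\left(l - 4\right)^{2} = \left(7 - 4\right)^{2} = 3^{2} = 9$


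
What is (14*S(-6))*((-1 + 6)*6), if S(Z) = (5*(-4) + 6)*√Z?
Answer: -5880*I*√6 ≈ -14403.0*I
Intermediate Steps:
S(Z) = -14*√Z (S(Z) = (-20 + 6)*√Z = -14*√Z)
(14*S(-6))*((-1 + 6)*6) = (14*(-14*I*√6))*((-1 + 6)*6) = (14*(-14*I*√6))*(5*6) = (14*(-14*I*√6))*30 = -196*I*√6*30 = -5880*I*√6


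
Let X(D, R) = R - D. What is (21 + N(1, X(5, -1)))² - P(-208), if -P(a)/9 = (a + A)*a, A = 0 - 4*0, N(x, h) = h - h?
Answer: 389817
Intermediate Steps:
N(x, h) = 0
A = 0 (A = 0 + 0 = 0)
P(a) = -9*a² (P(a) = -9*(a + 0)*a = -9*a*a = -9*a²)
(21 + N(1, X(5, -1)))² - P(-208) = (21 + 0)² - (-9)*(-208)² = 21² - (-9)*43264 = 441 - 1*(-389376) = 441 + 389376 = 389817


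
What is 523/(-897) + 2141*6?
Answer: 11522339/897 ≈ 12845.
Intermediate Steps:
523/(-897) + 2141*6 = 523*(-1/897) + 12846 = -523/897 + 12846 = 11522339/897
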